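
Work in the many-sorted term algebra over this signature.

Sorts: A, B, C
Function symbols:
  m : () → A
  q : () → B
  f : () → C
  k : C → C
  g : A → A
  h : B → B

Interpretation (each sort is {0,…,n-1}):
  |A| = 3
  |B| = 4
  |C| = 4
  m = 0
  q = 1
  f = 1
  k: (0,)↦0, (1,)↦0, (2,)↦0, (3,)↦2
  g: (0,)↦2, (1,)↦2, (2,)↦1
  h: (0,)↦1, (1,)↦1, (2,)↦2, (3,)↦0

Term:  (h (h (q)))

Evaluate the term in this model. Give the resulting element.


value = 1

  q = 1
  (h (q)) = h(1,) = 1
  (h (h (q))) = h(1,) = 1


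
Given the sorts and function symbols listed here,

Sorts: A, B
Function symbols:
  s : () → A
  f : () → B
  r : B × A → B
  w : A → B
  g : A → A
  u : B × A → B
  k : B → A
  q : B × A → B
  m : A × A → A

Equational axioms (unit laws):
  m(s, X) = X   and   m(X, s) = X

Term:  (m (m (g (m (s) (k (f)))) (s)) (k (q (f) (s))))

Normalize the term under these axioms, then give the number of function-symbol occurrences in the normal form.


1. (m (m (g (m (s) (k (f)))) (s)) (k (q (f) (s))))  →  (m (g (m (s) (k (f)))) (k (q (f) (s))))
2. (m (g (m (s) (k (f)))) (k (q (f) (s))))  →  (m (g (k (f))) (k (q (f) (s))))
normal form: (m (g (k (f))) (k (q (f) (s))))

size = 8


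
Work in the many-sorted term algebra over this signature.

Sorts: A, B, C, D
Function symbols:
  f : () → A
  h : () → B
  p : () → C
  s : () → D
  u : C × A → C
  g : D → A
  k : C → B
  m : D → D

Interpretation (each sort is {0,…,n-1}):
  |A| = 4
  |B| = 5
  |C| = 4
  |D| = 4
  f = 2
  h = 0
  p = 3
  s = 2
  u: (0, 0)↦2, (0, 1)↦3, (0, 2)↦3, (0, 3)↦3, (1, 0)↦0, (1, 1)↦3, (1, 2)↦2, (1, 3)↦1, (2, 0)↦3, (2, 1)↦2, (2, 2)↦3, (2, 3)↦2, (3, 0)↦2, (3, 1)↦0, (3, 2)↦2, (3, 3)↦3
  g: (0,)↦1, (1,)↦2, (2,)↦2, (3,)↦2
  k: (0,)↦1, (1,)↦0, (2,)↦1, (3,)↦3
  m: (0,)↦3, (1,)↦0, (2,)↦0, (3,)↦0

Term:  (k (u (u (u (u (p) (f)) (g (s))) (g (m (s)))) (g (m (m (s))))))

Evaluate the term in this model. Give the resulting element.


  p = 3
  f = 2
  (u (p) (f)) = u(3, 2) = 2
  s = 2
  (g (s)) = g(2,) = 2
  (u (u (p) (f)) (g (s))) = u(2, 2) = 3
  s = 2
  (m (s)) = m(2,) = 0
  (g (m (s))) = g(0,) = 1
  (u (u (u (p) (f)) (g (s))) (g (m (s)))) = u(3, 1) = 0
  s = 2
  (m (s)) = m(2,) = 0
  (m (m (s))) = m(0,) = 3
  (g (m (m (s)))) = g(3,) = 2
  (u (u (u (u (p) (f)) (g (s))) (g (m (s)))) (g (m (m (s))))) = u(0, 2) = 3
  (k (u (u (u (u (p) (f)) (g (s))) (g (m (s)))) (g (m (m (s)))))) = k(3,) = 3

value = 3


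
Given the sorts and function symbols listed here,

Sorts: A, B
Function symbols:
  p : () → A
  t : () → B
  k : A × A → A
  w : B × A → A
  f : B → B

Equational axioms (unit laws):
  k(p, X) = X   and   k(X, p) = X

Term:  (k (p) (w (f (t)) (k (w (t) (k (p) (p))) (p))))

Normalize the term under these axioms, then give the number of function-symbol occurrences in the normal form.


1. (k (p) (w (f (t)) (k (w (t) (k (p) (p))) (p))))  →  (w (f (t)) (k (w (t) (k (p) (p))) (p)))
2. (w (f (t)) (k (w (t) (k (p) (p))) (p)))  →  (w (f (t)) (w (t) (k (p) (p))))
3. (w (f (t)) (w (t) (k (p) (p))))  →  (w (f (t)) (w (t) (p)))
normal form: (w (f (t)) (w (t) (p)))

size = 6


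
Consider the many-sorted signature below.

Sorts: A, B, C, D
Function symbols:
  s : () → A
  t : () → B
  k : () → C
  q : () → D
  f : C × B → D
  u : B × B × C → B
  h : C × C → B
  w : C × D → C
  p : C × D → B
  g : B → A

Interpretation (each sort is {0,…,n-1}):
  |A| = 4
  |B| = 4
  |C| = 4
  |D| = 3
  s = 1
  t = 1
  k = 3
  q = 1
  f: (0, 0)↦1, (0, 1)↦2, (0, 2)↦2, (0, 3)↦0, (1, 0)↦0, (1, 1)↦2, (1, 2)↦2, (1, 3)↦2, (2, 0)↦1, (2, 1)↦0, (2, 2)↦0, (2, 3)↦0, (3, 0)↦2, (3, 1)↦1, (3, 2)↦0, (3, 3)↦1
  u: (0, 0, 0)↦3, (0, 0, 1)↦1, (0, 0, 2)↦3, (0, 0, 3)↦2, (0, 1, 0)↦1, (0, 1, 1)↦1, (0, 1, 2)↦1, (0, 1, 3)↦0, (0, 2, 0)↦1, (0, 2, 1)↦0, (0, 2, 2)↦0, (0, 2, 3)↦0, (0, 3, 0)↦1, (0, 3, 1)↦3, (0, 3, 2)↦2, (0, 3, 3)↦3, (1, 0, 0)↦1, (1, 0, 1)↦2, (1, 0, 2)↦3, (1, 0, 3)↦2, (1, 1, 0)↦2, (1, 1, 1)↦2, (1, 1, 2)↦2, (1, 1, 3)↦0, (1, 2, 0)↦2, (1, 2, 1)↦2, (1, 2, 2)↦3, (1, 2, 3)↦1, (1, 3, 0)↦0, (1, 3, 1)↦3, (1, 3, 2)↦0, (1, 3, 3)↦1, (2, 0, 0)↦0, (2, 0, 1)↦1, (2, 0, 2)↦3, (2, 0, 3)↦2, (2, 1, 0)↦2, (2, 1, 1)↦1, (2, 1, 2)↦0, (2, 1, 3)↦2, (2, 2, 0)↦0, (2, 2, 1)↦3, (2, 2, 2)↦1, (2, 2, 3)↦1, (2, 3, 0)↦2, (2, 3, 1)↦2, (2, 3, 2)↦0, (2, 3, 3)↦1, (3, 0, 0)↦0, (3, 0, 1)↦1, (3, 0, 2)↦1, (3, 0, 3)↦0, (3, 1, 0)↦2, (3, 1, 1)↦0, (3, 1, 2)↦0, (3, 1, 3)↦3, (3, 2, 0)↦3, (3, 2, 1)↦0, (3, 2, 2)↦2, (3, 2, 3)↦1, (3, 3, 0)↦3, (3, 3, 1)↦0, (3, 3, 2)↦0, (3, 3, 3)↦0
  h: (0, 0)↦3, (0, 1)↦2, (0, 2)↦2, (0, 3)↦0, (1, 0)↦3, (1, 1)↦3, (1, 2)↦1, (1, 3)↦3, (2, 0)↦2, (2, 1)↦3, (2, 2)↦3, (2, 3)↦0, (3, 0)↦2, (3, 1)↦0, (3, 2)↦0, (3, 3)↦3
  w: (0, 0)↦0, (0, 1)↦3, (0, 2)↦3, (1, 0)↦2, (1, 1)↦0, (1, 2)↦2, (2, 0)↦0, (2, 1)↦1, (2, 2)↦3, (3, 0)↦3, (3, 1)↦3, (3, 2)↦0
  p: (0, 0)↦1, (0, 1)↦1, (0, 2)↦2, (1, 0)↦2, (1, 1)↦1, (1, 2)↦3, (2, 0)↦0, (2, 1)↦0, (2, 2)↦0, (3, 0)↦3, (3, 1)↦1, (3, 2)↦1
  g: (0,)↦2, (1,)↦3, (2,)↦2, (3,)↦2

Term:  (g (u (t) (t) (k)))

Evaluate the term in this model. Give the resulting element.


  t = 1
  t = 1
  k = 3
  (u (t) (t) (k)) = u(1, 1, 3) = 0
  (g (u (t) (t) (k))) = g(0,) = 2

value = 2


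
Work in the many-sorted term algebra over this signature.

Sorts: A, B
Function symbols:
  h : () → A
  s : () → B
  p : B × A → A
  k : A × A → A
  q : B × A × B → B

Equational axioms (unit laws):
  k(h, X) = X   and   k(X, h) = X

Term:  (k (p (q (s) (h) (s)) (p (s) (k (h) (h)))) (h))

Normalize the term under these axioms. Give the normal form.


1. (k (p (q (s) (h) (s)) (p (s) (k (h) (h)))) (h))  →  (p (q (s) (h) (s)) (p (s) (k (h) (h))))
2. (p (q (s) (h) (s)) (p (s) (k (h) (h))))  →  (p (q (s) (h) (s)) (p (s) (h)))

normal form = (p (q (s) (h) (s)) (p (s) (h)))


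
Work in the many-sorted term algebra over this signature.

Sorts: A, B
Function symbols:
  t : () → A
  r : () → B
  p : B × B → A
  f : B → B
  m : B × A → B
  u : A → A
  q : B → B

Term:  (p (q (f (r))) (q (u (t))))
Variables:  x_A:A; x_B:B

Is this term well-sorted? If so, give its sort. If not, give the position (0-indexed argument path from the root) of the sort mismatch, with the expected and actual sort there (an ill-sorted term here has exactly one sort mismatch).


ill-sorted at position [1, 0]: expected B, got A

      (r) : B
    (f (r)) : B
  (q (f (r))) : B
      (t) : A
    (u (t)) : A
  (q (u (t))) : ✗ arg 0 at [1, 0] has sort A, expected B


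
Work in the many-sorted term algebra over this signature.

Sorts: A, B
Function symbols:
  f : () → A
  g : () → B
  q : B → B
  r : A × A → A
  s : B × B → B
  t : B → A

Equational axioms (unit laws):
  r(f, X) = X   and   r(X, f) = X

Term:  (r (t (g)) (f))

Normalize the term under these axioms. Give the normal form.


1. (r (t (g)) (f))  →  (t (g))

normal form = (t (g))


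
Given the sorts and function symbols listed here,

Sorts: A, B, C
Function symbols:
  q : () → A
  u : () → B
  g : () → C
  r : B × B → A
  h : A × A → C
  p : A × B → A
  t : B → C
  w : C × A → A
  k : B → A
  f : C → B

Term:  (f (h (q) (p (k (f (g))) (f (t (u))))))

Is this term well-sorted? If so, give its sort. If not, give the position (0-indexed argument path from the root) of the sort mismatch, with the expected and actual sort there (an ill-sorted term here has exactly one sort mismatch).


    (q) : A
          (g) : C
        (f (g)) : B
      (k (f (g))) : A
          (u) : B
        (t (u)) : C
      (f (t (u))) : B
    (p (k (f (g))) (f (t (u)))) : A
  (h (q) (p (k (f (g))) (f (t (u))))) : C
(f (h (q) (p (k (f (g))) (f (t (u)))))) : B

well-sorted; sort = B


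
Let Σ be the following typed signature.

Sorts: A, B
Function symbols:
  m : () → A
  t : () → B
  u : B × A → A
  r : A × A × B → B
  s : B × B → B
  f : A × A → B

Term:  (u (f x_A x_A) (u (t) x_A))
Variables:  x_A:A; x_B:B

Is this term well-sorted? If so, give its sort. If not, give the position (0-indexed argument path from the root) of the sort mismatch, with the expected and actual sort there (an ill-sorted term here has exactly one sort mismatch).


well-sorted; sort = A

    x_A : A
    x_A : A
  (f x_A x_A) : B
    (t) : B
    x_A : A
  (u (t) x_A) : A
(u (f x_A x_A) (u (t) x_A)) : A


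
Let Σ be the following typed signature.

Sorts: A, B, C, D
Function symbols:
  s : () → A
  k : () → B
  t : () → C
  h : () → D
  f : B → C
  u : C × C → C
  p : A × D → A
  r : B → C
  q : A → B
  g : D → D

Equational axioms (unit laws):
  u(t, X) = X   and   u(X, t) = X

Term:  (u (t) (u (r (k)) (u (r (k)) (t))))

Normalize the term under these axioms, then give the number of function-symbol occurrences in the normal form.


size = 5

1. (u (t) (u (r (k)) (u (r (k)) (t))))  →  (u (r (k)) (u (r (k)) (t)))
2. (u (r (k)) (u (r (k)) (t)))  →  (u (r (k)) (r (k)))
normal form: (u (r (k)) (r (k)))


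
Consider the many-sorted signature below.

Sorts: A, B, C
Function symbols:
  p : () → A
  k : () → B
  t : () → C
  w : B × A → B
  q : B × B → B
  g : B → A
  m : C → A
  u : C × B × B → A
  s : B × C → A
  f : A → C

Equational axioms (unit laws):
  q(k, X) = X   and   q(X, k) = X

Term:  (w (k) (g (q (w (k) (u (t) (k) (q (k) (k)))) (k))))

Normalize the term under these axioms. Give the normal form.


normal form = (w (k) (g (w (k) (u (t) (k) (k)))))

1. (w (k) (g (q (w (k) (u (t) (k) (q (k) (k)))) (k))))  →  (w (k) (g (w (k) (u (t) (k) (q (k) (k))))))
2. (w (k) (g (w (k) (u (t) (k) (q (k) (k))))))  →  (w (k) (g (w (k) (u (t) (k) (k)))))


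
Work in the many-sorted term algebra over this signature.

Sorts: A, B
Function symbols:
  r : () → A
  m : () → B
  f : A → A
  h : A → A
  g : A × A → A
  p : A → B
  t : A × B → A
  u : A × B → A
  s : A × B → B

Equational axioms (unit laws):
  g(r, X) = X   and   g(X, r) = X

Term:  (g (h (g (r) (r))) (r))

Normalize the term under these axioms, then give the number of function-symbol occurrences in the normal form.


size = 2

1. (g (h (g (r) (r))) (r))  →  (h (g (r) (r)))
2. (h (g (r) (r)))  →  (h (r))
normal form: (h (r))


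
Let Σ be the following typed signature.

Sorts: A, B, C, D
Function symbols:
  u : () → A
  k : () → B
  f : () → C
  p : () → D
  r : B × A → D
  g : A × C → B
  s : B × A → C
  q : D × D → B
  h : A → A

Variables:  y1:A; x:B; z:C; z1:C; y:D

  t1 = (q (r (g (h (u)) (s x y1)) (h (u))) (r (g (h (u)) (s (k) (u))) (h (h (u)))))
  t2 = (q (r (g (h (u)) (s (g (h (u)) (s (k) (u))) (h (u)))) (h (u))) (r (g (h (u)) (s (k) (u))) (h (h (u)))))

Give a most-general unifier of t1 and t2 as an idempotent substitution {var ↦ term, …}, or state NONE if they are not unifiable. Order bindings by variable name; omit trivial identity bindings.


{x ↦ (g (h (u)) (s (k) (u))), y1 ↦ (h (u))}


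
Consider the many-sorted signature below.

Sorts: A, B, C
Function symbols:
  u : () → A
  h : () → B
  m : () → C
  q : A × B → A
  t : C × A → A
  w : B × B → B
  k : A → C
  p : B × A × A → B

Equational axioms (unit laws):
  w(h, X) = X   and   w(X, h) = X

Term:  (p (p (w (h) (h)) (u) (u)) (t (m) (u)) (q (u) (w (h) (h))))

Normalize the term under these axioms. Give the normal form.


normal form = (p (p (h) (u) (u)) (t (m) (u)) (q (u) (h)))

1. (p (p (w (h) (h)) (u) (u)) (t (m) (u)) (q (u) (w (h) (h))))  →  (p (p (h) (u) (u)) (t (m) (u)) (q (u) (w (h) (h))))
2. (p (p (h) (u) (u)) (t (m) (u)) (q (u) (w (h) (h))))  →  (p (p (h) (u) (u)) (t (m) (u)) (q (u) (h)))


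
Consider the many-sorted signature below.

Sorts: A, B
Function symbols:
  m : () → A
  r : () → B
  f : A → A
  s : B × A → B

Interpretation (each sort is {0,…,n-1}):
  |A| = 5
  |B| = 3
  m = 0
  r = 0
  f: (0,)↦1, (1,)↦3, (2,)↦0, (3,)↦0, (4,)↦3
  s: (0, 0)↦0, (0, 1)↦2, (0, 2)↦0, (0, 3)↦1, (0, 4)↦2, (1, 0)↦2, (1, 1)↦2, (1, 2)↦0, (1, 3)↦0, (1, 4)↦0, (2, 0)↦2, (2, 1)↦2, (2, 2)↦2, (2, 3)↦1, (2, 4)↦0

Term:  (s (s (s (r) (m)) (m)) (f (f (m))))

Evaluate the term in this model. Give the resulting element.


value = 1

  r = 0
  m = 0
  (s (r) (m)) = s(0, 0) = 0
  m = 0
  (s (s (r) (m)) (m)) = s(0, 0) = 0
  m = 0
  (f (m)) = f(0,) = 1
  (f (f (m))) = f(1,) = 3
  (s (s (s (r) (m)) (m)) (f (f (m)))) = s(0, 3) = 1


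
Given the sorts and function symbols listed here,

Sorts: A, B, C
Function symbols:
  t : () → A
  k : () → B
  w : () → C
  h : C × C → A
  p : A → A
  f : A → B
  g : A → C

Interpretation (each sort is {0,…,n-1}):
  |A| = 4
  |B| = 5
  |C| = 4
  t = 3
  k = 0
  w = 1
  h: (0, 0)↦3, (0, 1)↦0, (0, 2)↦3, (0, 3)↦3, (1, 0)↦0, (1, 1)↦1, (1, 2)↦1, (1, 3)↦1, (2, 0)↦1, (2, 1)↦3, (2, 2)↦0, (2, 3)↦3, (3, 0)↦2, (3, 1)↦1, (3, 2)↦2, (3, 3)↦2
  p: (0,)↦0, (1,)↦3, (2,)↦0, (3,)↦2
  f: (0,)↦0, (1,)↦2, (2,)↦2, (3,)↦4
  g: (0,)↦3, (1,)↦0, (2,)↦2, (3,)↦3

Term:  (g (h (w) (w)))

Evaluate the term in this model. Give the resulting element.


value = 0

  w = 1
  w = 1
  (h (w) (w)) = h(1, 1) = 1
  (g (h (w) (w))) = g(1,) = 0


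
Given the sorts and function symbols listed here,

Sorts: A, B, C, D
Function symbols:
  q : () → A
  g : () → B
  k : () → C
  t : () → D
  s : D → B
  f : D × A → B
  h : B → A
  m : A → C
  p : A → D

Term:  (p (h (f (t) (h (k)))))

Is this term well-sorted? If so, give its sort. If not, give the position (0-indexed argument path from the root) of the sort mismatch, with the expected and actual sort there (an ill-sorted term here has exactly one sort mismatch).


      (t) : D
        (k) : C
      (h (k)) : ✗ arg 0 at [0, 0, 1, 0] has sort C, expected B

ill-sorted at position [0, 0, 1, 0]: expected B, got C


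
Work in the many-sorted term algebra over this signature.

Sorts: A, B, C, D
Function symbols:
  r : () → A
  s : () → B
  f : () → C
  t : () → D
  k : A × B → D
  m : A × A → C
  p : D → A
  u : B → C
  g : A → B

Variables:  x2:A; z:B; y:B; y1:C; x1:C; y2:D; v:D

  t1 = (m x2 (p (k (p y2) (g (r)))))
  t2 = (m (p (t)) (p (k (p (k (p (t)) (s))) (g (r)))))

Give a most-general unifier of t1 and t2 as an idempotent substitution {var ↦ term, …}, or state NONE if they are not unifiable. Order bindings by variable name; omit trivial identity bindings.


{x2 ↦ (p (t)), y2 ↦ (k (p (t)) (s))}


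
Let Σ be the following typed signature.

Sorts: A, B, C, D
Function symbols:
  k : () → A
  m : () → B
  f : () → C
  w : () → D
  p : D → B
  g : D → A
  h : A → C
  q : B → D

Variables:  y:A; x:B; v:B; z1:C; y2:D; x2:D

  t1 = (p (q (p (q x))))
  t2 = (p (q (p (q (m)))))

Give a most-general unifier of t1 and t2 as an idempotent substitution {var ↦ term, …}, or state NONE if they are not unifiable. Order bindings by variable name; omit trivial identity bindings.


{x ↦ (m)}


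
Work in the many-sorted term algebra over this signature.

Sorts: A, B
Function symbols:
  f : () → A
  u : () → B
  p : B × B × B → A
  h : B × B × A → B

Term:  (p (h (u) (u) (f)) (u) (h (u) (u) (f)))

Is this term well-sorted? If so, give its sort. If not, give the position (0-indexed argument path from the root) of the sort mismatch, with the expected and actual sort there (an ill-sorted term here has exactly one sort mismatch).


    (u) : B
    (u) : B
    (f) : A
  (h (u) (u) (f)) : B
  (u) : B
    (u) : B
    (u) : B
    (f) : A
  (h (u) (u) (f)) : B
(p (h (u) (u) (f)) (u) (h (u) (u) (f))) : A

well-sorted; sort = A


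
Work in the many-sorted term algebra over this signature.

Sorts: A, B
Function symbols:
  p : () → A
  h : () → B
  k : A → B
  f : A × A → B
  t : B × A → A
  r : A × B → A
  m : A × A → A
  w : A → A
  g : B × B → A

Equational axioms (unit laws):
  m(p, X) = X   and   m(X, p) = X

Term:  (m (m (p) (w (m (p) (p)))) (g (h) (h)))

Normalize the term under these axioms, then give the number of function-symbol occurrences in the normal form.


1. (m (m (p) (w (m (p) (p)))) (g (h) (h)))  →  (m (w (m (p) (p))) (g (h) (h)))
2. (m (w (m (p) (p))) (g (h) (h)))  →  (m (w (p)) (g (h) (h)))
normal form: (m (w (p)) (g (h) (h)))

size = 6


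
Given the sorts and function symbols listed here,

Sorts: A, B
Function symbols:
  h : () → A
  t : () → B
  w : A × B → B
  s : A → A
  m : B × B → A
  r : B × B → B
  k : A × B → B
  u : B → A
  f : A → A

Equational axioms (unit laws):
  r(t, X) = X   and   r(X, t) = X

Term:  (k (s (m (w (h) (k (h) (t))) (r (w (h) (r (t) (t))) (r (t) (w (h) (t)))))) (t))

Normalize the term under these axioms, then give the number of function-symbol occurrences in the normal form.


size = 16

1. (k (s (m (w (h) (k (h) (t))) (r (w (h) (r (t) (t))) (r (t) (w (h) (t)))))) (t))  →  (k (s (m (w (h) (k (h) (t))) (r (w (h) (t)) (r (t) (w (h) (t)))))) (t))
2. (k (s (m (w (h) (k (h) (t))) (r (w (h) (t)) (r (t) (w (h) (t)))))) (t))  →  (k (s (m (w (h) (k (h) (t))) (r (w (h) (t)) (w (h) (t))))) (t))
normal form: (k (s (m (w (h) (k (h) (t))) (r (w (h) (t)) (w (h) (t))))) (t))


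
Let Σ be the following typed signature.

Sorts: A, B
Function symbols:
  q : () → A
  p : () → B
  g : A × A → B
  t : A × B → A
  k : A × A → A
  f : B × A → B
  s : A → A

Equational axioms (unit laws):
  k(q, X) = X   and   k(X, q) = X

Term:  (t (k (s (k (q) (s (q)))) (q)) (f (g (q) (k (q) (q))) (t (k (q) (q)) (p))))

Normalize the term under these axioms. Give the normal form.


1. (t (k (s (k (q) (s (q)))) (q)) (f (g (q) (k (q) (q))) (t (k (q) (q)) (p))))  →  (t (s (k (q) (s (q)))) (f (g (q) (k (q) (q))) (t (k (q) (q)) (p))))
2. (t (s (k (q) (s (q)))) (f (g (q) (k (q) (q))) (t (k (q) (q)) (p))))  →  (t (s (s (q))) (f (g (q) (k (q) (q))) (t (k (q) (q)) (p))))
3. (t (s (s (q))) (f (g (q) (k (q) (q))) (t (k (q) (q)) (p))))  →  (t (s (s (q))) (f (g (q) (q)) (t (k (q) (q)) (p))))
4. (t (s (s (q))) (f (g (q) (q)) (t (k (q) (q)) (p))))  →  (t (s (s (q))) (f (g (q) (q)) (t (q) (p))))

normal form = (t (s (s (q))) (f (g (q) (q)) (t (q) (p))))


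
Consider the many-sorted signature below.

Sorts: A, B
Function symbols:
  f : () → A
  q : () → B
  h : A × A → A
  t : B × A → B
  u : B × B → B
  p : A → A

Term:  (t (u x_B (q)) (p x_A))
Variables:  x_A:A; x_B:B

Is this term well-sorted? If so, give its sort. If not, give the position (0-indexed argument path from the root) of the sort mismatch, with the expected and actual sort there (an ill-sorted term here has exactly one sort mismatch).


well-sorted; sort = B

    x_B : B
    (q) : B
  (u x_B (q)) : B
    x_A : A
  (p x_A) : A
(t (u x_B (q)) (p x_A)) : B


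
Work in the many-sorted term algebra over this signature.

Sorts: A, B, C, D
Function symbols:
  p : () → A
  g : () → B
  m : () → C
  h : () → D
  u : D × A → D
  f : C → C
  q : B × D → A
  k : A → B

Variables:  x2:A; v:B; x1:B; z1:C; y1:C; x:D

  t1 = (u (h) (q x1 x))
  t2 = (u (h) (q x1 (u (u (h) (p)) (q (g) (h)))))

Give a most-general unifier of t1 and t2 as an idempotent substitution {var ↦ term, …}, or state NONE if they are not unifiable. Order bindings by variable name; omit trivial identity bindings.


{x ↦ (u (u (h) (p)) (q (g) (h)))}


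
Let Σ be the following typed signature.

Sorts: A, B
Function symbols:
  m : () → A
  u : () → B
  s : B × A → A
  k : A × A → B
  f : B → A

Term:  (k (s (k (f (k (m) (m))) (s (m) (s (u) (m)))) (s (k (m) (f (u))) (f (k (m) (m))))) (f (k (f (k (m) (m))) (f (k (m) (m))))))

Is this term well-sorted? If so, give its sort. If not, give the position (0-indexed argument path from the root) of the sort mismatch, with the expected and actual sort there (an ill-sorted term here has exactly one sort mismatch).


          (m) : A
          (m) : A
        (k (m) (m)) : B
      (f (k (m) (m))) : A
        (m) : A
          (u) : B
          (m) : A
        (s (u) (m)) : A
      (s (m) (s (u) (m))) : ✗ arg 0 at [0, 0, 1, 0] has sort A, expected B
        (m) : A
          (u) : B
        (f (u)) : A
      (k (m) (f (u))) : B
          (m) : A
          (m) : A
        (k (m) (m)) : B
      (f (k (m) (m))) : A
    (s (k (m) (f (u))) (f (k (m) (m)))) : A
          (m) : A
          (m) : A
        (k (m) (m)) : B
      (f (k (m) (m))) : A
          (m) : A
          (m) : A
        (k (m) (m)) : B
      (f (k (m) (m))) : A
    (k (f (k (m) (m))) (f (k (m) (m)))) : B
  (f (k (f (k (m) (m))) (f (k (m) (m))))) : A

ill-sorted at position [0, 0, 1, 0]: expected B, got A


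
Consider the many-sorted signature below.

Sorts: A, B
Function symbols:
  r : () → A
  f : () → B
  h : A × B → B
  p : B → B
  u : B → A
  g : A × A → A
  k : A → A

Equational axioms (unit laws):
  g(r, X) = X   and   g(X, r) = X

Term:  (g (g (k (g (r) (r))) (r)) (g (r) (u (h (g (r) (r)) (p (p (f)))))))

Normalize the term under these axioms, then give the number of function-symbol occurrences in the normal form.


size = 9

1. (g (g (k (g (r) (r))) (r)) (g (r) (u (h (g (r) (r)) (p (p (f)))))))  →  (g (k (g (r) (r))) (g (r) (u (h (g (r) (r)) (p (p (f)))))))
2. (g (k (g (r) (r))) (g (r) (u (h (g (r) (r)) (p (p (f)))))))  →  (g (k (r)) (g (r) (u (h (g (r) (r)) (p (p (f)))))))
3. (g (k (r)) (g (r) (u (h (g (r) (r)) (p (p (f)))))))  →  (g (k (r)) (u (h (g (r) (r)) (p (p (f))))))
4. (g (k (r)) (u (h (g (r) (r)) (p (p (f))))))  →  (g (k (r)) (u (h (r) (p (p (f))))))
normal form: (g (k (r)) (u (h (r) (p (p (f))))))


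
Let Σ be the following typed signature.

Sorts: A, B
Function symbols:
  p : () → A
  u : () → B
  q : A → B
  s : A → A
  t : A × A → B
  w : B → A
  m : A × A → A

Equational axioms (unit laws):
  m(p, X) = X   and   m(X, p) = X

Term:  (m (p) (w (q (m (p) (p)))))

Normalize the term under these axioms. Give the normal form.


normal form = (w (q (p)))

1. (m (p) (w (q (m (p) (p)))))  →  (w (q (m (p) (p))))
2. (w (q (m (p) (p))))  →  (w (q (p)))


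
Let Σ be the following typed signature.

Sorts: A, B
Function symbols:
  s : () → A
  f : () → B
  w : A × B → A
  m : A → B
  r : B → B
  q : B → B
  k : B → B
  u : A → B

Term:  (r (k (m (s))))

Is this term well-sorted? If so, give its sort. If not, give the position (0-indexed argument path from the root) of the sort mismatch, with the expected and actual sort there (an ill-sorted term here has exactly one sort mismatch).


well-sorted; sort = B

      (s) : A
    (m (s)) : B
  (k (m (s))) : B
(r (k (m (s)))) : B


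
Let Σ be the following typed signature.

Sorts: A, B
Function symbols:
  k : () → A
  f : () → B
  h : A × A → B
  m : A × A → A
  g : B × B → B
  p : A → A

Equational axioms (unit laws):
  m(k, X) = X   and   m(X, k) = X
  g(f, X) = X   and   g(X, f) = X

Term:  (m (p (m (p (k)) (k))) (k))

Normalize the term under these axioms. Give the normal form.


1. (m (p (m (p (k)) (k))) (k))  →  (p (m (p (k)) (k)))
2. (p (m (p (k)) (k)))  →  (p (p (k)))

normal form = (p (p (k)))


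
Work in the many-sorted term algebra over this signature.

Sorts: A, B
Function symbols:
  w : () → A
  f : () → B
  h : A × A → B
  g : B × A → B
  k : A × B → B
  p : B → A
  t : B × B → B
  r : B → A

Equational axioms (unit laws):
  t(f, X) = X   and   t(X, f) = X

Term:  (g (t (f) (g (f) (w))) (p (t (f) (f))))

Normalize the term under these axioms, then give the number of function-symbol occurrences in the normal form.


1. (g (t (f) (g (f) (w))) (p (t (f) (f))))  →  (g (g (f) (w)) (p (t (f) (f))))
2. (g (g (f) (w)) (p (t (f) (f))))  →  (g (g (f) (w)) (p (f)))
normal form: (g (g (f) (w)) (p (f)))

size = 6


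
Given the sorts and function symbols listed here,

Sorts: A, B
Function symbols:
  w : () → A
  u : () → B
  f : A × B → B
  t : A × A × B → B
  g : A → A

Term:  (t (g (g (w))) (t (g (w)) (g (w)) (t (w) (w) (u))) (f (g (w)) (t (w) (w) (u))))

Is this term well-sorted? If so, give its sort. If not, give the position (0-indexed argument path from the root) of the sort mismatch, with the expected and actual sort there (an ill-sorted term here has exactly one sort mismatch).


      (w) : A
    (g (w)) : A
  (g (g (w))) : A
      (w) : A
    (g (w)) : A
      (w) : A
    (g (w)) : A
      (w) : A
      (w) : A
      (u) : B
    (t (w) (w) (u)) : B
  (t (g (w)) (g (w)) (t (w) (w) (u))) : B
      (w) : A
    (g (w)) : A
      (w) : A
      (w) : A
      (u) : B
    (t (w) (w) (u)) : B
  (f (g (w)) (t (w) (w) (u))) : B
(t (g (g (w))) (t (g (w)) (g (w)) (t (w) (w) (u))) (f (g (w)) (t (w) (w) (u)))) : ✗ arg 1 at [1] has sort B, expected A

ill-sorted at position [1]: expected A, got B


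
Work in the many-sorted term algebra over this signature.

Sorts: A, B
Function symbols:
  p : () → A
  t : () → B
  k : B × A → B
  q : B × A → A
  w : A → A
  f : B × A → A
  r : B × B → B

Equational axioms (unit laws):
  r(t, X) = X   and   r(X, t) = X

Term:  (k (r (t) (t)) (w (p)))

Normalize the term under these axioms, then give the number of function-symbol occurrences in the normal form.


1. (k (r (t) (t)) (w (p)))  →  (k (t) (w (p)))
normal form: (k (t) (w (p)))

size = 4


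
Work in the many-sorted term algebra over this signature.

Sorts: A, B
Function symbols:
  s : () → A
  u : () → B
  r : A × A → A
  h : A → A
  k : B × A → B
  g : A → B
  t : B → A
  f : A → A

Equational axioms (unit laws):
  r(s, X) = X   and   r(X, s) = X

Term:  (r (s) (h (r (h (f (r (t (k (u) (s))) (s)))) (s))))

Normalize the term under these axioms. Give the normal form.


1. (r (s) (h (r (h (f (r (t (k (u) (s))) (s)))) (s))))  →  (h (r (h (f (r (t (k (u) (s))) (s)))) (s)))
2. (h (r (h (f (r (t (k (u) (s))) (s)))) (s)))  →  (h (h (f (r (t (k (u) (s))) (s)))))
3. (h (h (f (r (t (k (u) (s))) (s)))))  →  (h (h (f (t (k (u) (s))))))

normal form = (h (h (f (t (k (u) (s))))))


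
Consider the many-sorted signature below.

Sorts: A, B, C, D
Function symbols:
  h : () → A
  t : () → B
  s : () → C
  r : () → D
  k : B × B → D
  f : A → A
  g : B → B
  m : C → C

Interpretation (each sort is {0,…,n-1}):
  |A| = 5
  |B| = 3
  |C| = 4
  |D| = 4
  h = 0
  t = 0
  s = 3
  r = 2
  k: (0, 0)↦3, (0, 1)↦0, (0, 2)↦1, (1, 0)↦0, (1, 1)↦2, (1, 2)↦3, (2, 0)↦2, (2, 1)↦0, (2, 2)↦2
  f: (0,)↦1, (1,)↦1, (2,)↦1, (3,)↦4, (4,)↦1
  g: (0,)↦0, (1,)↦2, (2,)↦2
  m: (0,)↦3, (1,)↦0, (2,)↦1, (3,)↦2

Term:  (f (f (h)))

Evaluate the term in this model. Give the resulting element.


  h = 0
  (f (h)) = f(0,) = 1
  (f (f (h))) = f(1,) = 1

value = 1


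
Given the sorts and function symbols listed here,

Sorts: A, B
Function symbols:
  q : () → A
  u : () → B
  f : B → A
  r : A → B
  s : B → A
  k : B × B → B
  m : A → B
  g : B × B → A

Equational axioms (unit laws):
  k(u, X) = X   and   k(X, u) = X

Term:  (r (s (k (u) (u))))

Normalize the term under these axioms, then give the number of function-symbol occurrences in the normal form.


1. (r (s (k (u) (u))))  →  (r (s (u)))
normal form: (r (s (u)))

size = 3


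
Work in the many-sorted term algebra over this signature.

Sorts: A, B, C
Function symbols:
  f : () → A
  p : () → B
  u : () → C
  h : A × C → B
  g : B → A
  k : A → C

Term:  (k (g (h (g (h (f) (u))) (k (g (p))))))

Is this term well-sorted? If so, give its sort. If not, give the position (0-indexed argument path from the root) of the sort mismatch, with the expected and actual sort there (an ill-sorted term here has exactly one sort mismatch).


well-sorted; sort = C

          (f) : A
          (u) : C
        (h (f) (u)) : B
      (g (h (f) (u))) : A
          (p) : B
        (g (p)) : A
      (k (g (p))) : C
    (h (g (h (f) (u))) (k (g (p)))) : B
  (g (h (g (h (f) (u))) (k (g (p))))) : A
(k (g (h (g (h (f) (u))) (k (g (p)))))) : C


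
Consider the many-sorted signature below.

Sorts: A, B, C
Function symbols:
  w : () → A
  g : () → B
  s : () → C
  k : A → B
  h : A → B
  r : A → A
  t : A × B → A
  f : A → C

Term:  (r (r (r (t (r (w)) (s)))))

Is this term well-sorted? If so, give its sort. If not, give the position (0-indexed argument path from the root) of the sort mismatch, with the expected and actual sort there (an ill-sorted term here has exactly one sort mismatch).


          (w) : A
        (r (w)) : A
        (s) : C
      (t (r (w)) (s)) : ✗ arg 1 at [0, 0, 0, 1] has sort C, expected B

ill-sorted at position [0, 0, 0, 1]: expected B, got C


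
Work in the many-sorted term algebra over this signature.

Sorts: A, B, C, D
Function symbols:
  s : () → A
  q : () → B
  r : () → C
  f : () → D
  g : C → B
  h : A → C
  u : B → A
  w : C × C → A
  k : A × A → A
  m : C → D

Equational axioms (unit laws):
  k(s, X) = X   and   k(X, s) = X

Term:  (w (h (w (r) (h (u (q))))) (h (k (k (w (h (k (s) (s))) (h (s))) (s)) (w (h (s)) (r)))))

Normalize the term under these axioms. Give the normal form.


normal form = (w (h (w (r) (h (u (q))))) (h (k (w (h (s)) (h (s))) (w (h (s)) (r)))))

1. (w (h (w (r) (h (u (q))))) (h (k (k (w (h (k (s) (s))) (h (s))) (s)) (w (h (s)) (r)))))  →  (w (h (w (r) (h (u (q))))) (h (k (w (h (k (s) (s))) (h (s))) (w (h (s)) (r)))))
2. (w (h (w (r) (h (u (q))))) (h (k (w (h (k (s) (s))) (h (s))) (w (h (s)) (r)))))  →  (w (h (w (r) (h (u (q))))) (h (k (w (h (s)) (h (s))) (w (h (s)) (r)))))


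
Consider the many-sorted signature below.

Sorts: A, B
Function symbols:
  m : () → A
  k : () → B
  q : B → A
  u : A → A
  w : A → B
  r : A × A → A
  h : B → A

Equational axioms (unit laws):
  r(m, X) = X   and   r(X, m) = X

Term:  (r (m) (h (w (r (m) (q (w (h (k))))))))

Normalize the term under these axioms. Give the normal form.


normal form = (h (w (q (w (h (k))))))

1. (r (m) (h (w (r (m) (q (w (h (k))))))))  →  (h (w (r (m) (q (w (h (k)))))))
2. (h (w (r (m) (q (w (h (k)))))))  →  (h (w (q (w (h (k))))))


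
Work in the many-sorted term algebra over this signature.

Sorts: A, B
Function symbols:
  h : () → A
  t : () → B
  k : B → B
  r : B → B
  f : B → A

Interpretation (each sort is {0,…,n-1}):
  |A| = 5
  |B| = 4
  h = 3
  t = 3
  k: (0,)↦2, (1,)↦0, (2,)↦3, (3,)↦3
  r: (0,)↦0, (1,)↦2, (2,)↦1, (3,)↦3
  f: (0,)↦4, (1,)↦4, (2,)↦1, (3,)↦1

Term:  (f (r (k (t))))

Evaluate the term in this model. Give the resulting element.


value = 1

  t = 3
  (k (t)) = k(3,) = 3
  (r (k (t))) = r(3,) = 3
  (f (r (k (t)))) = f(3,) = 1


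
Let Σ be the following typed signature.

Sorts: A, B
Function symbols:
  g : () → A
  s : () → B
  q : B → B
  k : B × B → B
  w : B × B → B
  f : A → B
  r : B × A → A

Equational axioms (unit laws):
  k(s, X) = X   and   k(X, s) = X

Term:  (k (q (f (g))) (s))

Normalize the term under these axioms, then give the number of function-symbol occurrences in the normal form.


1. (k (q (f (g))) (s))  →  (q (f (g)))
normal form: (q (f (g)))

size = 3


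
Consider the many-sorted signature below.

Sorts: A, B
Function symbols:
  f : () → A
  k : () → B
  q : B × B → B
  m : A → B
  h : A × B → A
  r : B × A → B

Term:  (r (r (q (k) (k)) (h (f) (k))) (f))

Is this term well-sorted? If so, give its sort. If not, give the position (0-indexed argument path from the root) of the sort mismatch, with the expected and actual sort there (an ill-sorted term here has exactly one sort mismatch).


well-sorted; sort = B

      (k) : B
      (k) : B
    (q (k) (k)) : B
      (f) : A
      (k) : B
    (h (f) (k)) : A
  (r (q (k) (k)) (h (f) (k))) : B
  (f) : A
(r (r (q (k) (k)) (h (f) (k))) (f)) : B


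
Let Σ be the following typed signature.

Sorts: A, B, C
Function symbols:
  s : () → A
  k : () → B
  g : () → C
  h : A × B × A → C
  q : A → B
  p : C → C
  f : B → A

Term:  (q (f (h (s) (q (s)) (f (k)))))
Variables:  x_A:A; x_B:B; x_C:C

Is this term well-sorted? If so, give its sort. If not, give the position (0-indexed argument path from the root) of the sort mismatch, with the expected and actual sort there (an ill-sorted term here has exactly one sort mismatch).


ill-sorted at position [0, 0]: expected B, got C

      (s) : A
        (s) : A
      (q (s)) : B
        (k) : B
      (f (k)) : A
    (h (s) (q (s)) (f (k))) : C
  (f (h (s) (q (s)) (f (k)))) : ✗ arg 0 at [0, 0] has sort C, expected B


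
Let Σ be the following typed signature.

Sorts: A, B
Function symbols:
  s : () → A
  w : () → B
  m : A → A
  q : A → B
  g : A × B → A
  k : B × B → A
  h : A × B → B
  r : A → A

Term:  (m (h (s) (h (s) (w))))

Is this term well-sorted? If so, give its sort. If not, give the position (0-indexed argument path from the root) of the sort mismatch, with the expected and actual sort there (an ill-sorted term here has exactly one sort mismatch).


    (s) : A
      (s) : A
      (w) : B
    (h (s) (w)) : B
  (h (s) (h (s) (w))) : B
(m (h (s) (h (s) (w)))) : ✗ arg 0 at [0] has sort B, expected A

ill-sorted at position [0]: expected A, got B


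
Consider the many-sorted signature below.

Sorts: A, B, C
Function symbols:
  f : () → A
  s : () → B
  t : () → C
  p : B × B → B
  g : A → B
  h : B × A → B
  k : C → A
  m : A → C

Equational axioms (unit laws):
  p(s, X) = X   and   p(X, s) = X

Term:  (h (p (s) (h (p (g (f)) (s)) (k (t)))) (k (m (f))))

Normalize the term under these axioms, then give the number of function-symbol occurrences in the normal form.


size = 9

1. (h (p (s) (h (p (g (f)) (s)) (k (t)))) (k (m (f))))  →  (h (h (p (g (f)) (s)) (k (t))) (k (m (f))))
2. (h (h (p (g (f)) (s)) (k (t))) (k (m (f))))  →  (h (h (g (f)) (k (t))) (k (m (f))))
normal form: (h (h (g (f)) (k (t))) (k (m (f))))


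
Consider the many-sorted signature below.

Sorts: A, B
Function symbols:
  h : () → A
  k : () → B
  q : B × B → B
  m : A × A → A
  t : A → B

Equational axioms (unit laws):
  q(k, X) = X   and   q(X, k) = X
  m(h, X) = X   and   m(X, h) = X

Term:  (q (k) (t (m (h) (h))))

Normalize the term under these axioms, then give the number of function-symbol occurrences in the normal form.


1. (q (k) (t (m (h) (h))))  →  (t (m (h) (h)))
2. (t (m (h) (h)))  →  (t (h))
normal form: (t (h))

size = 2


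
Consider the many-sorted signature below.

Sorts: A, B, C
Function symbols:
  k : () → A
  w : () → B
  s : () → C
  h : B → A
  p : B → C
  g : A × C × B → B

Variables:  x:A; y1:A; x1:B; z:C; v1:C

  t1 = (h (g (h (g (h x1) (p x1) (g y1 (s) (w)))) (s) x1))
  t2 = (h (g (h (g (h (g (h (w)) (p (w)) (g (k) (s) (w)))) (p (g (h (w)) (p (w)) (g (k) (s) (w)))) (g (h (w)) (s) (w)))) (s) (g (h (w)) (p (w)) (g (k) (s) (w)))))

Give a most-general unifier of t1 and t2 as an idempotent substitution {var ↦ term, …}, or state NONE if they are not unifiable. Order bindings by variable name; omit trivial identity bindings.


{x1 ↦ (g (h (w)) (p (w)) (g (k) (s) (w))), y1 ↦ (h (w))}


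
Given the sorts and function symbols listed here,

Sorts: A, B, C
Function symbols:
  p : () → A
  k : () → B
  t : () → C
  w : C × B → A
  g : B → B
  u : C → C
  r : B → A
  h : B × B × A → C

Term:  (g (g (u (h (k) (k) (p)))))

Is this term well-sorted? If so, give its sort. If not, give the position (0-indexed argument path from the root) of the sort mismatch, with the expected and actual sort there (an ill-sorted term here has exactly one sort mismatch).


        (k) : B
        (k) : B
        (p) : A
      (h (k) (k) (p)) : C
    (u (h (k) (k) (p))) : C
  (g (u (h (k) (k) (p)))) : ✗ arg 0 at [0, 0] has sort C, expected B

ill-sorted at position [0, 0]: expected B, got C


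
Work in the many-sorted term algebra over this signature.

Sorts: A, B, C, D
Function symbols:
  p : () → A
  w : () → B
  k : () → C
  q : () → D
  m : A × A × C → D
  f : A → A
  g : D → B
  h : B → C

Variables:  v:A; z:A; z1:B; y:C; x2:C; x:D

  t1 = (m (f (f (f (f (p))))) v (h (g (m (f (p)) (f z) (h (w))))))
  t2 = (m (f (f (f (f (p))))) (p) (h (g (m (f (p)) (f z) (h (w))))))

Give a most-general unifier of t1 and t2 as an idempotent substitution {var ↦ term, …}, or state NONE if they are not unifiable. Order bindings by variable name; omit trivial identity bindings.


{v ↦ (p)}


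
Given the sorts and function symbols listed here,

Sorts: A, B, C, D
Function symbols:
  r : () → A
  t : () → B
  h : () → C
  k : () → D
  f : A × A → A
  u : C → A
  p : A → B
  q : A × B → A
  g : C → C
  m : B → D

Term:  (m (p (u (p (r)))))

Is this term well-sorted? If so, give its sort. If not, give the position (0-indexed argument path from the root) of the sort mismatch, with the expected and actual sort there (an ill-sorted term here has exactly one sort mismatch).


        (r) : A
      (p (r)) : B
    (u (p (r))) : ✗ arg 0 at [0, 0, 0] has sort B, expected C

ill-sorted at position [0, 0, 0]: expected C, got B


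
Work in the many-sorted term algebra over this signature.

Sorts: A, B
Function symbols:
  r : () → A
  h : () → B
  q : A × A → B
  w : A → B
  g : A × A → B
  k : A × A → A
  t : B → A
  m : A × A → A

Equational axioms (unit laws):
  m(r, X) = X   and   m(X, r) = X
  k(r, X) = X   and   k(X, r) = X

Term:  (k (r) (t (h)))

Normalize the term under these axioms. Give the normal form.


1. (k (r) (t (h)))  →  (t (h))

normal form = (t (h))


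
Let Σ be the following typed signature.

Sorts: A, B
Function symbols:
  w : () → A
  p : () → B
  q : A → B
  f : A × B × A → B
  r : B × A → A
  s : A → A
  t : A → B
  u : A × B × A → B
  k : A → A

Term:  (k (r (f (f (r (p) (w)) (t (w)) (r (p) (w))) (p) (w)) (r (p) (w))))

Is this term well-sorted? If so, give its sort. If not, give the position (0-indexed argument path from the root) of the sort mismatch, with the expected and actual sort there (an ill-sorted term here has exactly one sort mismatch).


ill-sorted at position [0, 0, 0]: expected A, got B

          (p) : B
          (w) : A
        (r (p) (w)) : A
          (w) : A
        (t (w)) : B
          (p) : B
          (w) : A
        (r (p) (w)) : A
      (f (r (p) (w)) (t (w)) (r (p) (w))) : B
      (p) : B
      (w) : A
    (f (f (r (p) (w)) (t (w)) (r (p) (w))) (p) (w)) : ✗ arg 0 at [0, 0, 0] has sort B, expected A
      (p) : B
      (w) : A
    (r (p) (w)) : A


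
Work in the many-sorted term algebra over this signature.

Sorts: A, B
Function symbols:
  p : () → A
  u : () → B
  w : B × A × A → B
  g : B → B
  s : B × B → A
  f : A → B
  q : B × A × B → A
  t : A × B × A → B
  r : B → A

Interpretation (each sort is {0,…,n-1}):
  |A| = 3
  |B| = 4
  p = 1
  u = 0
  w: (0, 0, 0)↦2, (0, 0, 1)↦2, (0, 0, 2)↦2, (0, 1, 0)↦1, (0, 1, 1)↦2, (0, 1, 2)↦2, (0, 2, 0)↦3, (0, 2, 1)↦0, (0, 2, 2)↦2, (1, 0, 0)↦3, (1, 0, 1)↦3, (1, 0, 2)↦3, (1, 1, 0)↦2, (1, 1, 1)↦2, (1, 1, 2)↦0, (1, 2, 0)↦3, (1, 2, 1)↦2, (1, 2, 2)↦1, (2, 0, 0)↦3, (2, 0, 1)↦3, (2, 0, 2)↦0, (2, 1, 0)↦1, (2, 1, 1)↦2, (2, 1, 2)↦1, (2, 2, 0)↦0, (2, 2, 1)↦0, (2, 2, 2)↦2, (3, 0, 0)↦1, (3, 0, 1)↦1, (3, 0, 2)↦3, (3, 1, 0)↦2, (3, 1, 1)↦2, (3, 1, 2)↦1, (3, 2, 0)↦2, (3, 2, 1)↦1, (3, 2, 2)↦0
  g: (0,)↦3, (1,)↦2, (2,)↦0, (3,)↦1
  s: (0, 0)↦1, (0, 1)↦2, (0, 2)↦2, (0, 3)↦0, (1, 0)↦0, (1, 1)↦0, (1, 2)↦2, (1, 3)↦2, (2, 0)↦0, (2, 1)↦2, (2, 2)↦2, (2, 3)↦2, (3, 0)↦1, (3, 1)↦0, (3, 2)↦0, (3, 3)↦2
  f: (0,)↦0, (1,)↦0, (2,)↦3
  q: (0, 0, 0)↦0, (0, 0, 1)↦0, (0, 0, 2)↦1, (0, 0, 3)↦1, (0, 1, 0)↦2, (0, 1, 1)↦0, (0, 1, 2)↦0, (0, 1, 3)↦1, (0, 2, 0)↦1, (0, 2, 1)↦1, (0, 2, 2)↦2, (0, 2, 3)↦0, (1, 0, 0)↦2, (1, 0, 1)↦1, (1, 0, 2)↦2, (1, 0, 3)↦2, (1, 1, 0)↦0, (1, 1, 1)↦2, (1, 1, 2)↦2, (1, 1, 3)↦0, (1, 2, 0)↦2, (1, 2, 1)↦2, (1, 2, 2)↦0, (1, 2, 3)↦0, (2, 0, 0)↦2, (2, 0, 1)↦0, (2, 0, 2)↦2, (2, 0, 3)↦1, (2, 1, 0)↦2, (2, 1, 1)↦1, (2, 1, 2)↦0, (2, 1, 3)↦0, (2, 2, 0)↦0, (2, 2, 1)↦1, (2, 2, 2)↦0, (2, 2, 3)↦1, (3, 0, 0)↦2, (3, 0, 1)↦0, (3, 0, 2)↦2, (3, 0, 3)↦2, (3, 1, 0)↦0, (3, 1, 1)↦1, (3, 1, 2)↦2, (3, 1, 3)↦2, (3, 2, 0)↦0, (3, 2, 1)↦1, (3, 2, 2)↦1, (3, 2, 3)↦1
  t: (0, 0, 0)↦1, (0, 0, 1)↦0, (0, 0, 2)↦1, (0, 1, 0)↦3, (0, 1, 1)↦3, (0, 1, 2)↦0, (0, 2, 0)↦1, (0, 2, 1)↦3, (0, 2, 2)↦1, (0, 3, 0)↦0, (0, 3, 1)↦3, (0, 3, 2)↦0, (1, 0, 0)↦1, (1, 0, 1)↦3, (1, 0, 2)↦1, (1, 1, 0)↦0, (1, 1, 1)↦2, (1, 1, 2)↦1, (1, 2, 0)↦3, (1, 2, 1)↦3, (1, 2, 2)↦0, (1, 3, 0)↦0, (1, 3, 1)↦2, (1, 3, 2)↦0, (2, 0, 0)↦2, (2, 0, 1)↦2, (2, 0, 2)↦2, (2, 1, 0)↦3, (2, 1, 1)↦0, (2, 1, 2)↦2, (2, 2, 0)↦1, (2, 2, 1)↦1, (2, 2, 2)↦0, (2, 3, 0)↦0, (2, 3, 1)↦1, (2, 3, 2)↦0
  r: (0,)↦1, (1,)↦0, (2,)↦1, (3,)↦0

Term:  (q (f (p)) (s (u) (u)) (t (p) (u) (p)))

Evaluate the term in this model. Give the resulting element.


  p = 1
  (f (p)) = f(1,) = 0
  u = 0
  u = 0
  (s (u) (u)) = s(0, 0) = 1
  p = 1
  u = 0
  p = 1
  (t (p) (u) (p)) = t(1, 0, 1) = 3
  (q (f (p)) (s (u) (u)) (t (p) (u) (p))) = q(0, 1, 3) = 1

value = 1
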